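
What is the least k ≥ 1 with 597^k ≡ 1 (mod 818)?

Since 597 ∈ (Z/818Z)^×, its order divides φ(818) = φ(2)·φ(409) = 1·408 = 408 = 2^3 · 3 · 17.
Divisors of 408: 1, 2, 3, 4, 6, 8, 12, 17, 24, 34, 51, 68, 102, 136, 204, 408.
Check 597^d mod 818 for each divisor in increasing order:
597^1 ≡ 597 (mod 818)
597^2 ≡ 579 (mod 818)
597^3 ≡ 467 (mod 818)
597^4 ≡ 679 (mod 818)
597^6 ≡ 501 (mod 818)
597^8 ≡ 507 (mod 818)
597^12 ≡ 693 (mod 818)
597^17 ≡ 635 (mod 818)
597^24 ≡ 83 (mod 818)
597^34 ≡ 769 (mod 818)
597^51 ≡ 787 (mod 818)
597^68 ≡ 765 (mod 818)
597^102 ≡ 143 (mod 818)
597^136 ≡ 355 (mod 818)
597^204 ≡ 817 (mod 818)
597^408 ≡ 1 (mod 818) ✓
Therefore the multiplicative order of 597 modulo 818 is 408.

408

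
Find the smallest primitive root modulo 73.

5

φ(73) = 73 − 1 = 72 = 2^3 · 3^2.
g is a primitive root iff g^(72/q) ≢ 1 (mod 73) for each prime q ∈ {2, 3}.
g = 2: 2^36 ≡ 1 — hits 1, so not a primitive root.
g = 3: 3^36 ≡ 1 — hits 1, so not a primitive root.
g = 4: 4^36 ≡ 1 — hits 1, so not a primitive root.
g = 5: 5^36 ≡ 72; 5^24 ≡ 8 — none is 1, so 5 is a primitive root.
The smallest primitive root modulo 73 is 5.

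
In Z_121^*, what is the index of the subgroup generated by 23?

ord(23) | φ(121) = φ(11^2) = 11·(11−1) = 110 = 2 · 5 · 11.
Divisors of 110: 1, 2, 5, 10, 11, 22, 55, 110.
Test each divisor d:
23^1 ≡ 23 (mod 121)
23^2 ≡ 45 (mod 121)
23^5 ≡ 111 (mod 121)
23^10 ≡ 100 (mod 121)
23^11 ≡ 1 (mod 121) ✓
So ord_121(23) = 11, hence |⟨23⟩| = 11.
Index = |(Z/121Z)^×| / |⟨23⟩| = 110 / 11 = 10.

10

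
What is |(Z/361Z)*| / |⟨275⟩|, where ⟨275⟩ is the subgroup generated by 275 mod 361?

ord(275) | φ(361) = φ(19^2) = 19·(19−1) = 342 = 2 · 3^2 · 19.
Divisors of 342: 1, 2, 3, 6, 9, 18, 19, 38, 57, 114, 171, 342.
Test each divisor d:
275^1 ≡ 275 (mod 361)
275^2 ≡ 176 (mod 361)
275^3 ≡ 26 (mod 361)
275^6 ≡ 315 (mod 361)
275^9 ≡ 248 (mod 361)
275^18 ≡ 134 (mod 361)
275^19 ≡ 28 (mod 361)
275^38 ≡ 62 (mod 361)
275^57 ≡ 292 (mod 361)
275^114 ≡ 68 (mod 361)
275^171 ≡ 1 (mod 361) ✓
The order of 275 is 171, so the subgroup it generates has 171 elements.
[(Z/361Z)^× : ⟨275⟩] = 342/171 = 2.

2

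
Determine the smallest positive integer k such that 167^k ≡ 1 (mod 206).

17

Since 167 ∈ (Z/206Z)^×, its order divides φ(206) = φ(2)·φ(103) = 1·102 = 102 = 2 · 3 · 17.
Divisors of 102: 1, 2, 3, 6, 17, 34, 51, 102.
Evaluate successive powers at the divisors of 102:
167^1 ≡ 167
167^2 ≡ 79
167^3 ≡ 9
167^6 ≡ 81
167^17 ≡ 1
So ord_206(167) = 17.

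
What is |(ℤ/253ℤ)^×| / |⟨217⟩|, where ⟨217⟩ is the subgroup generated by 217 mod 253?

2

The order of 217 must divide φ(253) = φ(11·23) = (11−1)·(23−1) = 10·22 = 220 = 2^2 · 5 · 11.
Divisors of 220: 1, 2, 4, 5, 10, 11, 20, 22, 44, 55, 110, 220.
Evaluate successive powers at the divisors of 220:
217^1 ≡ 217
217^2 ≡ 31
217^4 ≡ 202
217^5 ≡ 65
217^10 ≡ 177
217^11 ≡ 206
217^20 ≡ 210
217^22 ≡ 185
217^44 ≡ 70
217^55 ≡ 252
217^110 ≡ 1
The order of 217 is 110, so the subgroup it generates has 110 elements.
Index = |(Z/253Z)^×| / |⟨217⟩| = 220 / 110 = 2.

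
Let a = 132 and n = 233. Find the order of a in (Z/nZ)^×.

The order of 132 must divide φ(233) = 233 − 1 = 232 = 2^3 · 29.
Divisors of 232: 1, 2, 4, 8, 29, 58, 116, 232.
Check 132^d mod 233 for each divisor in increasing order:
132^1 ≡ 132
132^2 ≡ 182
132^4 ≡ 38
132^8 ≡ 46
132^29 ≡ 89
132^58 ≡ 232
132^116 ≡ 1
Therefore the multiplicative order of 132 modulo 233 is 116.

116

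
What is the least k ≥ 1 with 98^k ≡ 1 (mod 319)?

Since 98 ∈ (Z/319Z)^×, its order divides φ(319) = φ(11·29) = (11−1)·(29−1) = 10·28 = 280 = 2^3 · 5 · 7.
Divisors of 280: 1, 2, 4, 5, 7, 8, 10, 14, 20, 28, 35, 40, 56, 70, 140, 280.
Test each divisor d:
98^1 ≡ 98 (mod 319)
98^2 ≡ 34 (mod 319)
98^4 ≡ 199 (mod 319)
98^5 ≡ 43 (mod 319)
98^7 ≡ 186 (mod 319)
98^8 ≡ 45 (mod 319)
98^10 ≡ 254 (mod 319)
98^14 ≡ 144 (mod 319)
98^20 ≡ 78 (mod 319)
98^28 ≡ 1 (mod 319) ✓
So ord_319(98) = 28.

28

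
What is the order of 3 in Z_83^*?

41

The order of 3 must divide φ(83) = 83 − 1 = 82 = 2 · 41.
Divisors of 82: 1, 2, 41, 82.
Check 3^d mod 83 for each divisor in increasing order:
3^1 ≡ 3 (mod 83)
3^2 ≡ 9 (mod 83)
3^41 ≡ 1 (mod 83) ✓
So ord_83(3) = 41.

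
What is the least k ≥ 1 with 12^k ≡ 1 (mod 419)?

The order of 12 must divide φ(419) = 419 − 1 = 418 = 2 · 11 · 19.
Divisors of 418: 1, 2, 11, 19, 22, 38, 209, 418.
Evaluate successive powers at the divisors of 418:
12^1 ≡ 12
12^2 ≡ 144
12^11 ≡ 215
12^19 ≡ 59
12^22 ≡ 135
12^38 ≡ 129
12^209 ≡ 1
Therefore the multiplicative order of 12 modulo 419 is 209.

209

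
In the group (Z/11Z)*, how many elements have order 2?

1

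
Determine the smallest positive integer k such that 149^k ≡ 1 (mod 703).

Since 149 ∈ (Z/703Z)^×, its order divides φ(703) = φ(19·37) = (19−1)·(37−1) = 18·36 = 648 = 2^3 · 3^4.
Divisors of 648: 1, 2, 3, 4, 6, 8, 9, 12, 18, 24, 27, 36, 54, 72, 81, 108, 162, 216, 324, 648.
Compute 149^d (mod 703) for the divisors d until we hit 1:
149^1 ≡ 149
149^2 ≡ 408
149^3 ≡ 334
149^4 ≡ 556
149^6 ≡ 482
149^8 ≡ 519
149^9 ≡ 1
Hence ord(149) = 9.

9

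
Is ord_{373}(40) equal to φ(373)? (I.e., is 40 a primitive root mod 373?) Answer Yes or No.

No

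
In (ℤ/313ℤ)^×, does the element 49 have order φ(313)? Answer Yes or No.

No

φ(313) = 313 − 1 = 312 = 2^3 · 3 · 13.
Test 49^(312/q) mod 313 for each prime factor q of 312:
49^156 ≡ 1 (mod 313)  [q = 2: ≡ 1 ✗]
49^104 ≡ 1 (mod 313)  [q = 3: ≡ 1 ✗]
49^24 ≡ 234 (mod 313)  [q = 13: ≢ 1 ✓]
Since 49^156 ≡ 1, the order of 49 divides 156 < 312, so 49 is not a primitive root.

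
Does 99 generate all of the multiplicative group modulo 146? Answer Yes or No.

Yes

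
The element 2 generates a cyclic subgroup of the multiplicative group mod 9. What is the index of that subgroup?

1

By Lagrange's theorem, ord_9(2) divides φ(9) = φ(3^2) = 3·(3−1) = 6 = 2 · 3.
Divisors of 6: 1, 2, 3, 6.
Test each divisor d:
2^1 ≡ 2 (mod 9)
2^2 ≡ 4 (mod 9)
2^3 ≡ 8 (mod 9)
2^6 ≡ 1 (mod 9) ✓
The order of 2 is 6, so the subgroup it generates has 6 elements.
Index = |(Z/9Z)^×| / |⟨2⟩| = 6 / 6 = 1.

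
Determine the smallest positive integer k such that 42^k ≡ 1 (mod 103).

34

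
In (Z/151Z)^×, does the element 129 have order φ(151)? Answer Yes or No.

φ(151) = 151 − 1 = 150 = 2 · 3 · 5^2.
Test 129^(150/q) mod 151 for each prime factor q of 150:
129^75 ≡ 150 (mod 151)  [q = 2: ≢ 1 ✓]
129^50 ≡ 118 (mod 151)  [q = 3: ≢ 1 ✓]
129^30 ≡ 64 (mod 151)  [q = 5: ≢ 1 ✓]
Every test exponent gives a nontrivial residue, hence 129 generates the full group.

Yes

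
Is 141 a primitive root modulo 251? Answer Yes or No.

φ(251) = 251 − 1 = 250 = 2 · 5^3.
It suffices to check that the order of 141 is not a proper divisor of 250: compute 141^(250/q) for q ∈ {2, 5}.
141^125 ≡ 250 (mod 251)  [q = 2: ≢ 1 ✓]
141^50 ≡ 219 (mod 251)  [q = 5: ≢ 1 ✓]
Every test exponent gives a nontrivial residue, hence 141 generates the full group.

Yes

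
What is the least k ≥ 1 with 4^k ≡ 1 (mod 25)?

10

By Lagrange's theorem, ord_25(4) divides φ(25) = φ(5^2) = 5·(5−1) = 20 = 2^2 · 5.
Divisors of 20: 1, 2, 4, 5, 10, 20.
Check 4^d mod 25 for each divisor in increasing order:
4^1 ≡ 4 (mod 25)
4^2 ≡ 16 (mod 25)
4^4 ≡ 6 (mod 25)
4^5 ≡ 24 (mod 25)
4^10 ≡ 1 (mod 25) ✓
The smallest such exponent is 10, so the order of 4 is 10.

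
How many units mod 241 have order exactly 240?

64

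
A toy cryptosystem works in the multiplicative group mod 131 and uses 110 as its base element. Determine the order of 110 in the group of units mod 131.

130

ord(110) | φ(131) = 131 − 1 = 130 = 2 · 5 · 13.
Divisors of 130: 1, 2, 5, 10, 13, 26, 65, 130.
Compute 110^d (mod 131) for the divisors d until we hit 1:
110^1 ≡ 110 (mod 131)
110^2 ≡ 48 (mod 131)
110^5 ≡ 86 (mod 131)
110^10 ≡ 60 (mod 131)
110^13 ≡ 42 (mod 131)
110^26 ≡ 61 (mod 131)
110^65 ≡ 130 (mod 131)
110^130 ≡ 1 (mod 131) ✓
Hence ord(110) = 130.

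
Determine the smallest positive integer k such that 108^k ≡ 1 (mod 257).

256

ord(108) | φ(257) = 257 − 1 = 256 = 2^8.
Divisors of 256: 1, 2, 4, 8, 16, 32, 64, 128, 256.
Compute 108^d (mod 257) for the divisors d until we hit 1:
108^1 ≡ 108 (mod 257)
108^2 ≡ 99 (mod 257)
108^4 ≡ 35 (mod 257)
108^8 ≡ 197 (mod 257)
108^16 ≡ 2 (mod 257)
108^32 ≡ 4 (mod 257)
108^64 ≡ 16 (mod 257)
108^128 ≡ 256 (mod 257)
108^256 ≡ 1 (mod 257) ✓
So ord_257(108) = 256.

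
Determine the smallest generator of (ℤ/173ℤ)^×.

2

φ(173) = 173 − 1 = 172 = 2^2 · 43.
g is a primitive root iff g^(172/q) ≢ 1 (mod 173) for each prime q ∈ {2, 43}.
g = 2: 2^86 ≡ 172; 2^4 ≡ 16 — none is 1, so 2 is a primitive root.
The smallest primitive root modulo 173 is 2.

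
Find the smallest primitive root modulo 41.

6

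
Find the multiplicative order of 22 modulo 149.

74

ord(22) | φ(149) = 149 − 1 = 148 = 2^2 · 37.
Divisors of 148: 1, 2, 4, 37, 74, 148.
Check 22^d mod 149 for each divisor in increasing order:
22^1 ≡ 22 (mod 149)
22^2 ≡ 37 (mod 149)
22^4 ≡ 28 (mod 149)
22^37 ≡ 148 (mod 149)
22^74 ≡ 1 (mod 149) ✓
Hence ord(22) = 74.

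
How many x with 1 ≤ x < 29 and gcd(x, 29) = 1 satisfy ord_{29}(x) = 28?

φ(29) = 29 − 1 = 28 = 2^2 · 7.
(Z/29Z)^× is cyclic (|G| = 28); a cyclic group of order m has exactly φ(d) elements of each order d | m, and none otherwise.
28 = 2^2 · 7 divides 28, and φ(28) = 12.

12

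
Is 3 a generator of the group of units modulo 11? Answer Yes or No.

No

φ(11) = 11 − 1 = 10 = 2 · 5.
An element g generates (Z/11Z)^× iff g^(10/q) ≢ 1 (mod 11) for each prime q ∈ {2, 5}.
3^5 ≡ 1 (mod 11)  [q = 2: ≡ 1 ✗]
3^2 ≡ 9 (mod 11)  [q = 5: ≢ 1 ✓]
Since 3^5 ≡ 1, the order of 3 divides 5 < 10, so 3 is not a primitive root.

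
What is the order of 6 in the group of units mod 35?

2

The order of 6 must divide φ(35) = φ(5·7) = (5−1)·(7−1) = 4·6 = 24 = 2^3 · 3.
Divisors of 24: 1, 2, 3, 4, 6, 8, 12, 24.
Evaluate successive powers at the divisors of 24:
6^1 ≡ 6 (mod 35)
6^2 ≡ 1 (mod 35) ✓
So ord_35(6) = 2.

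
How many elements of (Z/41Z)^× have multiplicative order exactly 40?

16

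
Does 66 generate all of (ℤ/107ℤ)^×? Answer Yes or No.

φ(107) = 107 − 1 = 106 = 2 · 53.
It suffices to check that the order of 66 is not a proper divisor of 106: compute 66^(106/q) for q ∈ {2, 53}.
66^53 ≡ 106 (mod 107)  [q = 2: ≢ 1 ✓]
66^2 ≡ 76 (mod 107)  [q = 53: ≢ 1 ✓]
Every test exponent gives a nontrivial residue, hence 66 generates the full group.

Yes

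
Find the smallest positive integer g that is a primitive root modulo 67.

φ(67) = 67 − 1 = 66 = 2 · 3 · 11.
g is a primitive root iff g^(66/q) ≢ 1 (mod 67) for each prime q ∈ {2, 3, 11}.
g = 2: 2^33 ≡ 66; 2^22 ≡ 37; 2^6 ≡ 64 — none is 1, so 2 is a primitive root.
So 2 is the smallest generator of (Z/67Z)^×.

2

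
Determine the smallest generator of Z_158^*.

3

φ(158) = φ(2)·φ(79) = 1·78 = 78 = 2 · 3 · 13.
g is a primitive root iff g^(78/q) ≢ 1 (mod 158) for each prime q ∈ {2, 3, 13}.
g = 2: gcd(2, 158) = 2 > 1, not a unit — skip.
g = 3: 3^39 ≡ 157; 3^26 ≡ 23; 3^6 ≡ 97 — none is 1, so 3 is a primitive root.
Hence the least primitive root of 158 is 3.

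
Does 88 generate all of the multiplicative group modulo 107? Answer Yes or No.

Yes

φ(107) = 107 − 1 = 106 = 2 · 53.
An element g generates (Z/107Z)^× iff g^(106/q) ≢ 1 (mod 107) for each prime q ∈ {2, 53}.
88^53 ≡ 106 (mod 107)  [q = 2: ≢ 1 ✓]
88^2 ≡ 40 (mod 107)  [q = 53: ≢ 1 ✓]
All checks pass, so 88 has order 106 and is a primitive root modulo 107.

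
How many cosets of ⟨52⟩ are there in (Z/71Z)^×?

1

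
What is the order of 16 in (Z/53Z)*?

Since 16 ∈ (Z/53Z)^×, its order divides φ(53) = 53 − 1 = 52 = 2^2 · 13.
Divisors of 52: 1, 2, 4, 13, 26, 52.
Compute 16^d (mod 53) for the divisors d until we hit 1:
16^1 ≡ 16 (mod 53)
16^2 ≡ 44 (mod 53)
16^4 ≡ 28 (mod 53)
16^13 ≡ 1 (mod 53) ✓
So ord_53(16) = 13.

13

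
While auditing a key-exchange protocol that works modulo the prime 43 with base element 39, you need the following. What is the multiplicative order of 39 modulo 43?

14

ord(39) | φ(43) = 43 − 1 = 42 = 2 · 3 · 7.
Divisors of 42: 1, 2, 3, 6, 7, 14, 21, 42.
Check 39^d mod 43 for each divisor in increasing order:
39^1 ≡ 39
39^2 ≡ 16
39^3 ≡ 22
39^6 ≡ 11
39^7 ≡ 42
39^14 ≡ 1
Hence ord(39) = 14.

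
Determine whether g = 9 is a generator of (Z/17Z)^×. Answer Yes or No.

φ(17) = 17 − 1 = 16 = 2^4.
It suffices to check that the order of 9 is not a proper divisor of 16: compute 9^(16/q) for q ∈ {2}.
9^8 ≡ 1 (mod 17)  [q = 2: ≡ 1 ✗]
Since 9^8 ≡ 1, the order of 9 divides 8 < 16, so 9 is not a primitive root.

No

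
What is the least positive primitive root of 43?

φ(43) = 43 − 1 = 42 = 2 · 3 · 7.
g is a primitive root iff g^(42/q) ≢ 1 (mod 43) for each prime q ∈ {2, 3, 7}.
g = 2: 2^21 ≡ 42; 2^14 ≡ 1 — hits 1, so not a primitive root.
g = 3: 3^21 ≡ 42; 3^14 ≡ 36; 3^6 ≡ 41 — none is 1, so 3 is a primitive root.
So 3 is the smallest generator of (Z/43Z)^×.

3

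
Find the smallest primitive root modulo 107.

2

φ(107) = 107 − 1 = 106 = 2 · 53.
g is a primitive root iff g^(106/q) ≢ 1 (mod 107) for each prime q ∈ {2, 53}.
g = 2: 2^53 ≡ 106; 2^2 ≡ 4 — none is 1, so 2 is a primitive root.
Hence the least primitive root of 107 is 2.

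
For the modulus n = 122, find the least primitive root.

7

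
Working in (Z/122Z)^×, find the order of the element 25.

15

The order of 25 must divide φ(122) = φ(2)·φ(61) = 1·60 = 60 = 2^2 · 3 · 5.
Divisors of 60: 1, 2, 3, 4, 5, 6, 10, 12, 15, 20, 30, 60.
Test each divisor d:
25^1 ≡ 25 (mod 122)
25^2 ≡ 15 (mod 122)
25^3 ≡ 9 (mod 122)
25^4 ≡ 103 (mod 122)
25^5 ≡ 13 (mod 122)
25^6 ≡ 81 (mod 122)
25^10 ≡ 47 (mod 122)
25^12 ≡ 95 (mod 122)
25^15 ≡ 1 (mod 122) ✓
Hence ord(25) = 15.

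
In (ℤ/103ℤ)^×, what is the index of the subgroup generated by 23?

6

By Lagrange's theorem, ord_103(23) divides φ(103) = 103 − 1 = 102 = 2 · 3 · 17.
Divisors of 102: 1, 2, 3, 6, 17, 34, 51, 102.
Test each divisor d:
23^1 ≡ 23 (mod 103)
23^2 ≡ 14 (mod 103)
23^3 ≡ 13 (mod 103)
23^6 ≡ 66 (mod 103)
23^17 ≡ 1 (mod 103) ✓
The order of 23 is 17, so the subgroup it generates has 17 elements.
[(Z/103Z)^× : ⟨23⟩] = 102/17 = 6.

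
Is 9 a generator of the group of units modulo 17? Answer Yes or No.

φ(17) = 17 − 1 = 16 = 2^4.
It suffices to check that the order of 9 is not a proper divisor of 16: compute 9^(16/q) for q ∈ {2}.
9^8 ≡ 1 (mod 17)  [q = 2: ≡ 1 ✗]
Since 9^8 ≡ 1, the order of 9 divides 8 < 16, so 9 is not a primitive root.

No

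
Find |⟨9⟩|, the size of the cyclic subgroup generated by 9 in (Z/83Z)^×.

41

ord(9) | φ(83) = 83 − 1 = 82 = 2 · 41.
Divisors of 82: 1, 2, 41, 82.
Evaluate successive powers at the divisors of 82:
9^1 ≡ 9 (mod 83)
9^2 ≡ 81 (mod 83)
9^41 ≡ 1 (mod 83) ✓
Hence ord(9) = 41.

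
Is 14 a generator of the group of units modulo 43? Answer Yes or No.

φ(43) = 43 − 1 = 42 = 2 · 3 · 7.
It suffices to check that the order of 14 is not a proper divisor of 42: compute 14^(42/q) for q ∈ {2, 3, 7}.
14^21 ≡ 1 (mod 43)  [q = 2: ≡ 1 ✗]
14^14 ≡ 6 (mod 43)  [q = 3: ≢ 1 ✓]
14^6 ≡ 21 (mod 43)  [q = 7: ≢ 1 ✓]
Since 14^21 ≡ 1, the order of 14 divides 21 < 42, so 14 is not a primitive root.

No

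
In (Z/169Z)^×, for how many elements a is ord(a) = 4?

2

φ(169) = φ(13^2) = 13·(13−1) = 156 = 2^2 · 3 · 13.
In a cyclic group of order 156, there are φ(d) elements of order d for each divisor d of 156, and zero for non-divisors.
4 = 2^2 divides 156, and φ(4) = 2.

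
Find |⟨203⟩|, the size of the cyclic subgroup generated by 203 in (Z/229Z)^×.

19

The order of 203 must divide φ(229) = 229 − 1 = 228 = 2^2 · 3 · 19.
Divisors of 228: 1, 2, 3, 4, 6, 12, 19, 38, 57, 76, 114, 228.
Check 203^d mod 229 for each divisor in increasing order:
203^1 ≡ 203 (mod 229)
203^2 ≡ 218 (mod 229)
203^3 ≡ 57 (mod 229)
203^4 ≡ 121 (mod 229)
203^6 ≡ 43 (mod 229)
203^12 ≡ 17 (mod 229)
203^19 ≡ 1 (mod 229) ✓
The smallest such exponent is 19, so the order of 203 is 19.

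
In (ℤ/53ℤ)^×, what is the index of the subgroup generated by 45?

1

By Lagrange's theorem, ord_53(45) divides φ(53) = 53 − 1 = 52 = 2^2 · 13.
Divisors of 52: 1, 2, 4, 13, 26, 52.
Check 45^d mod 53 for each divisor in increasing order:
45^1 ≡ 45 (mod 53)
45^2 ≡ 11 (mod 53)
45^4 ≡ 15 (mod 53)
45^13 ≡ 30 (mod 53)
45^26 ≡ 52 (mod 53)
45^52 ≡ 1 (mod 53) ✓
Thus |⟨45⟩| = ord(45) = 52.
The index is φ(53) / ord(45) = 52 / 52 = 1.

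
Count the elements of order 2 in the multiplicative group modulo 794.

1

φ(794) = φ(2)·φ(397) = 1·396 = 396 = 2^2 · 3^2 · 11.
In a cyclic group of order 396, there are φ(d) elements of order d for each divisor d of 396, and zero for non-divisors.
2 | 396, and φ(2) = 2 − 1 = 1.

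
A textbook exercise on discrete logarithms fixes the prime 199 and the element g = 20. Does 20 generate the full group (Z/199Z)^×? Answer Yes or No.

No

φ(199) = 199 − 1 = 198 = 2 · 3^2 · 11.
An element g generates (Z/199Z)^× iff g^(198/q) ≢ 1 (mod 199) for each prime q ∈ {2, 3, 11}.
20^99 ≡ 1 (mod 199)  [q = 2: ≡ 1 ✗]
20^66 ≡ 92 (mod 199)  [q = 3: ≢ 1 ✓]
20^18 ≡ 114 (mod 199)  [q = 11: ≢ 1 ✓]
Since 20^99 ≡ 1, the order of 20 divides 99 < 198, so 20 is not a primitive root.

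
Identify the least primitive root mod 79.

3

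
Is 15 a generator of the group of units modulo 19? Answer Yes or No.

Yes

φ(19) = 19 − 1 = 18 = 2 · 3^2.
It suffices to check that the order of 15 is not a proper divisor of 18: compute 15^(18/q) for q ∈ {2, 3}.
15^9 ≡ 18 (mod 19)  [q = 2: ≢ 1 ✓]
15^6 ≡ 11 (mod 19)  [q = 3: ≢ 1 ✓]
None equal 1, so ord_19(15) = 18: 15 is a primitive root.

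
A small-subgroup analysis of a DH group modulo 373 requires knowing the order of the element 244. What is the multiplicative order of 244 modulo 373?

124

ord(244) | φ(373) = 373 − 1 = 372 = 2^2 · 3 · 31.
Divisors of 372: 1, 2, 3, 4, 6, 12, 31, 62, 93, 124, 186, 372.
Compute 244^d (mod 373) for the divisors d until we hit 1:
244^1 ≡ 244 (mod 373)
244^2 ≡ 229 (mod 373)
244^3 ≡ 299 (mod 373)
244^4 ≡ 221 (mod 373)
244^6 ≡ 254 (mod 373)
244^12 ≡ 360 (mod 373)
244^31 ≡ 104 (mod 373)
244^62 ≡ 372 (mod 373)
244^93 ≡ 269 (mod 373)
244^124 ≡ 1 (mod 373) ✓
So ord_373(244) = 124.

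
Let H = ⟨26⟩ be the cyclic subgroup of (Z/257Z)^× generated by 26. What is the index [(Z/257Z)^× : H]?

2

ord(26) | φ(257) = 257 − 1 = 256 = 2^8.
Divisors of 256: 1, 2, 4, 8, 16, 32, 64, 128, 256.
Evaluate successive powers at the divisors of 256:
26^1 ≡ 26 (mod 257)
26^2 ≡ 162 (mod 257)
26^4 ≡ 30 (mod 257)
26^8 ≡ 129 (mod 257)
26^16 ≡ 193 (mod 257)
26^32 ≡ 241 (mod 257)
26^64 ≡ 256 (mod 257)
26^128 ≡ 1 (mod 257) ✓
So ord_257(26) = 128, hence |⟨26⟩| = 128.
The index is φ(257) / ord(26) = 256 / 128 = 2.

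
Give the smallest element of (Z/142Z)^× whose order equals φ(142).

7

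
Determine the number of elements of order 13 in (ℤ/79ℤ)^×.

φ(79) = 79 − 1 = 78 = 2 · 3 · 13.
(Z/79Z)^× is cyclic (|G| = 78); a cyclic group of order m has exactly φ(d) elements of each order d | m, and none otherwise.
13 | 78, and φ(13) = 13 − 1 = 12.

12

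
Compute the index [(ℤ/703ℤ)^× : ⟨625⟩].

72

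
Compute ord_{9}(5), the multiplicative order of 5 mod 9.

6

The order of 5 must divide φ(9) = φ(3^2) = 3·(3−1) = 6 = 2 · 3.
Divisors of 6: 1, 2, 3, 6.
Evaluate successive powers at the divisors of 6:
5^1 ≡ 5 (mod 9)
5^2 ≡ 7 (mod 9)
5^3 ≡ 8 (mod 9)
5^6 ≡ 1 (mod 9) ✓
Hence ord(5) = 6.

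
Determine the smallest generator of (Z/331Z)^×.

3

φ(331) = 331 − 1 = 330 = 2 · 3 · 5 · 11.
g is a primitive root iff g^(330/q) ≢ 1 (mod 331) for each prime q ∈ {2, 3, 5, 11}.
g = 2: 2^165 ≡ 330; 2^110 ≡ 299; 2^66 ≡ 64; 2^30 ≡ 1 — hits 1, so not a primitive root.
g = 3: 3^165 ≡ 330; 3^110 ≡ 299; 3^66 ≡ 64; 3^30 ≡ 270 — none is 1, so 3 is a primitive root.
Hence the least primitive root of 331 is 3.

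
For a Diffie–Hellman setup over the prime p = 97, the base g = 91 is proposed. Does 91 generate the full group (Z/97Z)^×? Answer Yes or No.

No

φ(97) = 97 − 1 = 96 = 2^5 · 3.
91 is a primitive root mod 97 iff 91^(φ(97)/q) ≢ 1 for every prime q | φ(97), i.e. q ∈ {2, 3}.
91^48 ≡ 1 (mod 97)  [q = 2: ≡ 1 ✗]
91^32 ≡ 61 (mod 97)  [q = 3: ≢ 1 ✓]
91^48 ≡ 1 shows ord(91) | 48, strictly less than φ(97); not a primitive root.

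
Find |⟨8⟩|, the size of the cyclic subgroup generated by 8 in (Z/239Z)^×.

By Lagrange's theorem, ord_239(8) divides φ(239) = 239 − 1 = 238 = 2 · 7 · 17.
Divisors of 238: 1, 2, 7, 14, 17, 34, 119, 238.
Compute 8^d (mod 239) for the divisors d until we hit 1:
8^1 ≡ 8 (mod 239)
8^2 ≡ 64 (mod 239)
8^7 ≡ 166 (mod 239)
8^14 ≡ 71 (mod 239)
8^17 ≡ 24 (mod 239)
8^34 ≡ 98 (mod 239)
8^119 ≡ 1 (mod 239) ✓
Hence ord(8) = 119.

119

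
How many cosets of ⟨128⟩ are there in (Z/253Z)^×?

By Lagrange's theorem, ord_253(128) divides φ(253) = φ(11·23) = (11−1)·(23−1) = 10·22 = 220 = 2^2 · 5 · 11.
Divisors of 220: 1, 2, 4, 5, 10, 11, 20, 22, 44, 55, 110, 220.
Evaluate successive powers at the divisors of 220:
128^1 ≡ 128 (mod 253)
128^2 ≡ 192 (mod 253)
128^4 ≡ 179 (mod 253)
128^5 ≡ 142 (mod 253)
128^10 ≡ 177 (mod 253)
128^11 ≡ 139 (mod 253)
128^20 ≡ 210 (mod 253)
128^22 ≡ 93 (mod 253)
128^44 ≡ 47 (mod 253)
128^55 ≡ 208 (mod 253)
128^110 ≡ 1 (mod 253) ✓
So ord_253(128) = 110, hence |⟨128⟩| = 110.
[(Z/253Z)^× : ⟨128⟩] = 220/110 = 2.

2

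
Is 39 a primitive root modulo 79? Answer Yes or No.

Yes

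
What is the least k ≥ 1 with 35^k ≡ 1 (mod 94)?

46

By Lagrange's theorem, ord_94(35) divides φ(94) = φ(2)·φ(47) = 1·46 = 46 = 2 · 23.
Divisors of 46: 1, 2, 23, 46.
Test each divisor d:
35^1 ≡ 35 (mod 94)
35^2 ≡ 3 (mod 94)
35^23 ≡ 93 (mod 94)
35^46 ≡ 1 (mod 94) ✓
Hence ord(35) = 46.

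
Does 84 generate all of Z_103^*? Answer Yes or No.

Yes

φ(103) = 103 − 1 = 102 = 2 · 3 · 17.
It suffices to check that the order of 84 is not a proper divisor of 102: compute 84^(102/q) for q ∈ {2, 3, 17}.
84^51 ≡ 102 (mod 103)  [q = 2: ≢ 1 ✓]
84^34 ≡ 46 (mod 103)  [q = 3: ≢ 1 ✓]
84^6 ≡ 13 (mod 103)  [q = 17: ≢ 1 ✓]
None equal 1, so ord_103(84) = 102: 84 is a primitive root.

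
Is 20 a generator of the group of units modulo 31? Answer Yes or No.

No

φ(31) = 31 − 1 = 30 = 2 · 3 · 5.
It suffices to check that the order of 20 is not a proper divisor of 30: compute 20^(30/q) for q ∈ {2, 3, 5}.
20^15 ≡ 1 (mod 31)  [q = 2: ≡ 1 ✗]
20^10 ≡ 5 (mod 31)  [q = 3: ≢ 1 ✓]
20^6 ≡ 4 (mod 31)  [q = 5: ≢ 1 ✓]
Since 20^15 ≡ 1, the order of 20 divides 15 < 30, so 20 is not a primitive root.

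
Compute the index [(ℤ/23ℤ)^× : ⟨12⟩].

By Lagrange's theorem, ord_23(12) divides φ(23) = 23 − 1 = 22 = 2 · 11.
Divisors of 22: 1, 2, 11, 22.
Compute 12^d (mod 23) for the divisors d until we hit 1:
12^1 ≡ 12 (mod 23)
12^2 ≡ 6 (mod 23)
12^11 ≡ 1 (mod 23) ✓
Thus |⟨12⟩| = ord(12) = 11.
The index is φ(23) / ord(12) = 22 / 11 = 2.

2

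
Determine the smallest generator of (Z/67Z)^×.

φ(67) = 67 − 1 = 66 = 2 · 3 · 11.
Test candidates g = 2, 3, … against the prime factors q ∈ {2, 3, 11} of φ(67): g is a generator iff g^(66/q) ≢ 1 for every such q.
g = 2: 2^33 ≡ 66; 2^22 ≡ 37; 2^6 ≡ 64 — none is 1, so 2 is a primitive root.
Hence the least primitive root of 67 is 2.

2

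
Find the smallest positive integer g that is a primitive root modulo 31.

φ(31) = 31 − 1 = 30 = 2 · 3 · 5.
g is a primitive root iff g^(30/q) ≢ 1 (mod 31) for each prime q ∈ {2, 3, 5}.
g = 2: 2^15 ≡ 1 — hits 1, so not a primitive root.
g = 3: 3^15 ≡ 30; 3^10 ≡ 25; 3^6 ≡ 16 — none is 1, so 3 is a primitive root.
Hence the least primitive root of 31 is 3.

3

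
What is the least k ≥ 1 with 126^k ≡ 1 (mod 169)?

Since 126 ∈ (Z/169Z)^×, its order divides φ(169) = φ(13^2) = 13·(13−1) = 156 = 2^2 · 3 · 13.
Divisors of 156: 1, 2, 3, 4, 6, 12, 13, 26, 39, 52, 78, 156.
Compute 126^d (mod 169) for the divisors d until we hit 1:
126^1 ≡ 126 (mod 169)
126^2 ≡ 159 (mod 169)
126^3 ≡ 92 (mod 169)
126^4 ≡ 100 (mod 169)
126^6 ≡ 14 (mod 169)
126^12 ≡ 27 (mod 169)
126^13 ≡ 22 (mod 169)
126^26 ≡ 146 (mod 169)
126^39 ≡ 1 (mod 169) ✓
So ord_169(126) = 39.

39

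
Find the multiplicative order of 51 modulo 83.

41

Since 51 ∈ (Z/83Z)^×, its order divides φ(83) = 83 − 1 = 82 = 2 · 41.
Divisors of 82: 1, 2, 41, 82.
Test each divisor d:
51^1 ≡ 51 (mod 83)
51^2 ≡ 28 (mod 83)
51^41 ≡ 1 (mod 83) ✓
The smallest such exponent is 41, so the order of 51 is 41.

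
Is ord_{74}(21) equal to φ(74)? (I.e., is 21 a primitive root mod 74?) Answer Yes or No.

No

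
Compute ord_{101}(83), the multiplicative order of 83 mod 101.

The order of 83 must divide φ(101) = 101 − 1 = 100 = 2^2 · 5^2.
Divisors of 100: 1, 2, 4, 5, 10, 20, 25, 50, 100.
Check 83^d mod 101 for each divisor in increasing order:
83^1 ≡ 83 (mod 101)
83^2 ≡ 21 (mod 101)
83^4 ≡ 37 (mod 101)
83^5 ≡ 41 (mod 101)
83^10 ≡ 65 (mod 101)
83^20 ≡ 84 (mod 101)
83^25 ≡ 10 (mod 101)
83^50 ≡ 100 (mod 101)
83^100 ≡ 1 (mod 101) ✓
Therefore the multiplicative order of 83 modulo 101 is 100.

100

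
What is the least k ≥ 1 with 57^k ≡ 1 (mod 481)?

Since 57 ∈ (Z/481Z)^×, its order divides φ(481) = φ(13·37) = (13−1)·(37−1) = 12·36 = 432 = 2^4 · 3^3.
Divisors of 432: 1, 2, 3, 4, 6, 8, 9, 12, 16, 18, 24, 27, 36, 48, 54, 72, 108, 144, 216, 432.
Evaluate successive powers at the divisors of 432:
57^1 ≡ 57 (mod 481)
57^2 ≡ 363 (mod 481)
57^3 ≡ 8 (mod 481)
57^4 ≡ 456 (mod 481)
57^6 ≡ 64 (mod 481)
57^8 ≡ 144 (mod 481)
57^9 ≡ 31 (mod 481)
57^12 ≡ 248 (mod 481)
57^16 ≡ 53 (mod 481)
57^18 ≡ 480 (mod 481)
57^24 ≡ 417 (mod 481)
57^27 ≡ 450 (mod 481)
57^36 ≡ 1 (mod 481) ✓
Hence ord(57) = 36.

36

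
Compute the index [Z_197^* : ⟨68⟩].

By Lagrange's theorem, ord_197(68) divides φ(197) = 197 − 1 = 196 = 2^2 · 7^2.
Divisors of 196: 1, 2, 4, 7, 14, 28, 49, 98, 196.
Check 68^d mod 197 for each divisor in increasing order:
68^1 ≡ 68 (mod 197)
68^2 ≡ 93 (mod 197)
68^4 ≡ 178 (mod 197)
68^7 ≡ 14 (mod 197)
68^14 ≡ 196 (mod 197)
68^28 ≡ 1 (mod 197) ✓
So ord_197(68) = 28, hence |⟨68⟩| = 28.
Index = |(Z/197Z)^×| / |⟨68⟩| = 196 / 28 = 7.

7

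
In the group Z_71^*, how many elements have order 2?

1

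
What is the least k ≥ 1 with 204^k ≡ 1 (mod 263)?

By Lagrange's theorem, ord_263(204) divides φ(263) = 263 − 1 = 262 = 2 · 131.
Divisors of 262: 1, 2, 131, 262.
Compute 204^d (mod 263) for the divisors d until we hit 1:
204^1 ≡ 204 (mod 263)
204^2 ≡ 62 (mod 263)
204^131 ≡ 1 (mod 263) ✓
Hence ord(204) = 131.

131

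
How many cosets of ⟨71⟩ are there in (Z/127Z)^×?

2

Since 71 ∈ (Z/127Z)^×, its order divides φ(127) = 127 − 1 = 126 = 2 · 3^2 · 7.
Divisors of 126: 1, 2, 3, 6, 7, 9, 14, 18, 21, 42, 63, 126.
Compute 71^d (mod 127) for the divisors d until we hit 1:
71^1 ≡ 71
71^2 ≡ 88
71^3 ≡ 25
71^6 ≡ 117
71^7 ≡ 52
71^9 ≡ 4
71^14 ≡ 37
71^18 ≡ 16
71^21 ≡ 19
71^42 ≡ 107
71^63 ≡ 1
Thus |⟨71⟩| = ord(71) = 63.
The index is φ(127) / ord(71) = 126 / 63 = 2.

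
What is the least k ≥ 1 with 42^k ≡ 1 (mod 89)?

44

By Lagrange's theorem, ord_89(42) divides φ(89) = 89 − 1 = 88 = 2^3 · 11.
Divisors of 88: 1, 2, 4, 8, 11, 22, 44, 88.
Check 42^d mod 89 for each divisor in increasing order:
42^1 ≡ 42 (mod 89)
42^2 ≡ 73 (mod 89)
42^4 ≡ 78 (mod 89)
42^8 ≡ 32 (mod 89)
42^11 ≡ 34 (mod 89)
42^22 ≡ 88 (mod 89)
42^44 ≡ 1 (mod 89) ✓
Therefore the multiplicative order of 42 modulo 89 is 44.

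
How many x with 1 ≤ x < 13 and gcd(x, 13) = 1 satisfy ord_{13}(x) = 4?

φ(13) = 13 − 1 = 12 = 2^2 · 3.
In a cyclic group of order 12, there are φ(d) elements of order d for each divisor d of 12, and zero for non-divisors.
4 = 2^2 divides 12, and φ(4) = 2.

2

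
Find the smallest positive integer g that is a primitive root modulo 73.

φ(73) = 73 − 1 = 72 = 2^3 · 3^2.
g is a primitive root iff g^(72/q) ≢ 1 (mod 73) for each prime q ∈ {2, 3}.
g = 2: 2^36 ≡ 1 — hits 1, so not a primitive root.
g = 3: 3^36 ≡ 1 — hits 1, so not a primitive root.
g = 4: 4^36 ≡ 1 — hits 1, so not a primitive root.
g = 5: 5^36 ≡ 72; 5^24 ≡ 8 — none is 1, so 5 is a primitive root.
Hence the least primitive root of 73 is 5.

5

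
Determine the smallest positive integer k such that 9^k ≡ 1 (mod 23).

By Lagrange's theorem, ord_23(9) divides φ(23) = 23 − 1 = 22 = 2 · 11.
Divisors of 22: 1, 2, 11, 22.
Check 9^d mod 23 for each divisor in increasing order:
9^1 ≡ 9 (mod 23)
9^2 ≡ 12 (mod 23)
9^11 ≡ 1 (mod 23) ✓
So ord_23(9) = 11.

11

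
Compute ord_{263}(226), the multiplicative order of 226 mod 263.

262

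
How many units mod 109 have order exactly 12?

φ(109) = 109 − 1 = 108 = 2^2 · 3^3.
(Z/109Z)^× is cyclic (|G| = 108); a cyclic group of order m has exactly φ(d) elements of each order d | m, and none otherwise.
12 = 2^2 · 3 divides 108, and φ(12) = 4.

4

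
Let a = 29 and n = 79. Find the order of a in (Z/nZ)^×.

Since 29 ∈ (Z/79Z)^×, its order divides φ(79) = 79 − 1 = 78 = 2 · 3 · 13.
Divisors of 78: 1, 2, 3, 6, 13, 26, 39, 78.
Check 29^d mod 79 for each divisor in increasing order:
29^1 ≡ 29
29^2 ≡ 51
29^3 ≡ 57
29^6 ≡ 10
29^13 ≡ 56
29^26 ≡ 55
29^39 ≡ 78
29^78 ≡ 1
The smallest such exponent is 78, so the order of 29 is 78.

78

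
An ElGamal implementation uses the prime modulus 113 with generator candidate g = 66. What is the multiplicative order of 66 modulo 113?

Since 66 ∈ (Z/113Z)^×, its order divides φ(113) = 113 − 1 = 112 = 2^4 · 7.
Divisors of 112: 1, 2, 4, 7, 8, 14, 16, 28, 56, 112.
Compute 66^d (mod 113) for the divisors d until we hit 1:
66^1 ≡ 66
66^2 ≡ 62
66^4 ≡ 2
66^7 ≡ 48
66^8 ≡ 4
66^14 ≡ 44
66^16 ≡ 16
66^28 ≡ 15
66^56 ≡ 112
66^112 ≡ 1
So ord_113(66) = 112.

112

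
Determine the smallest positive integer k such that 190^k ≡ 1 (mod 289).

272

The order of 190 must divide φ(289) = φ(17^2) = 17·(17−1) = 272 = 2^4 · 17.
Divisors of 272: 1, 2, 4, 8, 16, 17, 34, 68, 136, 272.
Compute 190^d (mod 289) for the divisors d until we hit 1:
190^1 ≡ 190
190^2 ≡ 264
190^4 ≡ 47
190^8 ≡ 186
190^16 ≡ 205
190^17 ≡ 224
190^34 ≡ 179
190^68 ≡ 251
190^136 ≡ 288
190^272 ≡ 1
Therefore the multiplicative order of 190 modulo 289 is 272.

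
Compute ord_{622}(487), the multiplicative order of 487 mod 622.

310

The order of 487 must divide φ(622) = φ(2)·φ(311) = 1·310 = 310 = 2 · 5 · 31.
Divisors of 310: 1, 2, 5, 10, 31, 62, 155, 310.
Evaluate successive powers at the divisors of 310:
487^1 ≡ 487 (mod 622)
487^2 ≡ 187 (mod 622)
487^5 ≡ 165 (mod 622)
487^10 ≡ 479 (mod 622)
487^31 ≡ 95 (mod 622)
487^62 ≡ 317 (mod 622)
487^155 ≡ 621 (mod 622)
487^310 ≡ 1 (mod 622) ✓
Hence ord(487) = 310.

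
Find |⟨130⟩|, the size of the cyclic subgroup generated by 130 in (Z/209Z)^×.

45

The order of 130 must divide φ(209) = φ(11·19) = (11−1)·(19−1) = 10·18 = 180 = 2^2 · 3^2 · 5.
Divisors of 180: 1, 2, 3, 4, 5, 6, 9, 10, 12, 15, 18, 20, 30, 36, 45, 60, 90, 180.
Compute 130^d (mod 209) for the divisors d until we hit 1:
130^1 ≡ 130 (mod 209)
130^2 ≡ 180 (mod 209)
130^3 ≡ 201 (mod 209)
130^4 ≡ 5 (mod 209)
130^5 ≡ 23 (mod 209)
130^6 ≡ 64 (mod 209)
130^9 ≡ 115 (mod 209)
130^10 ≡ 111 (mod 209)
130^12 ≡ 125 (mod 209)
130^15 ≡ 45 (mod 209)
130^18 ≡ 58 (mod 209)
130^20 ≡ 199 (mod 209)
130^30 ≡ 144 (mod 209)
130^36 ≡ 20 (mod 209)
130^45 ≡ 1 (mod 209) ✓
The smallest such exponent is 45, so the order of 130 is 45.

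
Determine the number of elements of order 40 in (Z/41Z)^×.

16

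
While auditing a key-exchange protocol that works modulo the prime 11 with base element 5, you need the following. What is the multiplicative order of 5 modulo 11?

5

The order of 5 must divide φ(11) = 11 − 1 = 10 = 2 · 5.
Divisors of 10: 1, 2, 5, 10.
Compute 5^d (mod 11) for the divisors d until we hit 1:
5^1 ≡ 5 (mod 11)
5^2 ≡ 3 (mod 11)
5^5 ≡ 1 (mod 11) ✓
The smallest such exponent is 5, so the order of 5 is 5.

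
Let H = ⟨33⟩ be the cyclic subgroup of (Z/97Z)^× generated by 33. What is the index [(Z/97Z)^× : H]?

12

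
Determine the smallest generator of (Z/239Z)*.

7

φ(239) = 239 − 1 = 238 = 2 · 7 · 17.
g is a primitive root iff g^(238/q) ≢ 1 (mod 239) for each prime q ∈ {2, 7, 17}.
g = 2: 2^119 ≡ 1 — hits 1, so not a primitive root.
g = 3: 3^119 ≡ 1 — hits 1, so not a primitive root.
g = 4: 4^119 ≡ 1 — hits 1, so not a primitive root.
g = 5: 5^119 ≡ 1 — hits 1, so not a primitive root.
g = 6: 6^119 ≡ 1 — hits 1, so not a primitive root.
g = 7: 7^119 ≡ 238; 7^34 ≡ 24; 7^14 ≡ 211 — none is 1, so 7 is a primitive root.
The smallest primitive root modulo 239 is 7.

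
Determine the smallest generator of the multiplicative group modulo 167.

5

φ(167) = 167 − 1 = 166 = 2 · 83.
g is a primitive root iff g^(166/q) ≢ 1 (mod 167) for each prime q ∈ {2, 83}.
g = 2: 2^83 ≡ 1 — hits 1, so not a primitive root.
g = 3: 3^83 ≡ 1 — hits 1, so not a primitive root.
g = 4: 4^83 ≡ 1 — hits 1, so not a primitive root.
g = 5: 5^83 ≡ 166; 5^2 ≡ 25 — none is 1, so 5 is a primitive root.
Hence the least primitive root of 167 is 5.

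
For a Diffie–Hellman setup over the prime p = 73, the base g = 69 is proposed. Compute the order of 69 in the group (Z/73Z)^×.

By Lagrange's theorem, ord_73(69) divides φ(73) = 73 − 1 = 72 = 2^3 · 3^2.
Divisors of 72: 1, 2, 3, 4, 6, 8, 9, 12, 18, 24, 36, 72.
Compute 69^d (mod 73) for the divisors d until we hit 1:
69^1 ≡ 69 (mod 73)
69^2 ≡ 16 (mod 73)
69^3 ≡ 9 (mod 73)
69^4 ≡ 37 (mod 73)
69^6 ≡ 8 (mod 73)
69^8 ≡ 55 (mod 73)
69^9 ≡ 72 (mod 73)
69^12 ≡ 64 (mod 73)
69^18 ≡ 1 (mod 73) ✓
The smallest such exponent is 18, so the order of 69 is 18.

18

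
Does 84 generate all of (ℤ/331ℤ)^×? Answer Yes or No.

No

φ(331) = 331 − 1 = 330 = 2 · 3 · 5 · 11.
Test 84^(330/q) mod 331 for each prime factor q of 330:
84^165 ≡ 1 (mod 331)  [q = 2: ≡ 1 ✗]
84^110 ≡ 1 (mod 331)  [q = 3: ≡ 1 ✗]
84^66 ≡ 150 (mod 331)  [q = 5: ≢ 1 ✓]
84^30 ≡ 180 (mod 331)  [q = 11: ≢ 1 ✓]
The check at q = 2 fails, so 84 generates a proper subgroup.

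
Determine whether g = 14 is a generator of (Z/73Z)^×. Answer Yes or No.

Yes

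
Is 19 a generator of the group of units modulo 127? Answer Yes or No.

φ(127) = 127 − 1 = 126 = 2 · 3^2 · 7.
19 is a primitive root mod 127 iff 19^(φ(127)/q) ≢ 1 for every prime q | φ(127), i.e. q ∈ {2, 3, 7}.
19^63 ≡ 1 (mod 127)  [q = 2: ≡ 1 ✗]
19^42 ≡ 1 (mod 127)  [q = 3: ≡ 1 ✗]
19^18 ≡ 1 (mod 127)  [q = 7: ≡ 1 ✗]
The check at q = 2 fails, so 19 generates a proper subgroup.

No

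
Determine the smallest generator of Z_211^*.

φ(211) = 211 − 1 = 210 = 2 · 3 · 5 · 7.
g is a primitive root iff g^(210/q) ≢ 1 (mod 211) for each prime q ∈ {2, 3, 5, 7}.
g = 2: 2^105 ≡ 210; 2^70 ≡ 196; 2^42 ≡ 107; 2^30 ≡ 171 — none is 1, so 2 is a primitive root.
So 2 is the smallest generator of (Z/211Z)^×.

2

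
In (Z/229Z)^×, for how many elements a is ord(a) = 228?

72

φ(229) = 229 − 1 = 228 = 2^2 · 3 · 19.
In a cyclic group of order 228, there are φ(d) elements of order d for each divisor d of 228, and zero for non-divisors.
228 = 2^2 · 3 · 19 divides 228, and φ(228) = 72.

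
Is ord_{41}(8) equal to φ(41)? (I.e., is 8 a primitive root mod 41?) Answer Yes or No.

No

φ(41) = 41 − 1 = 40 = 2^3 · 5.
8 is a primitive root mod 41 iff 8^(φ(41)/q) ≢ 1 for every prime q | φ(41), i.e. q ∈ {2, 5}.
8^20 ≡ 1 (mod 41)  [q = 2: ≡ 1 ✗]
8^8 ≡ 16 (mod 41)  [q = 5: ≢ 1 ✓]
8^20 ≡ 1 shows ord(8) | 20, strictly less than φ(41); not a primitive root.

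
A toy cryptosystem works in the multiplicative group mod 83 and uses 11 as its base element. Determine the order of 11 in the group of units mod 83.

41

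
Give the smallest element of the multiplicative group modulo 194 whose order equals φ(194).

φ(194) = φ(2)·φ(97) = 1·96 = 96 = 2^5 · 3.
g is a primitive root iff g^(96/q) ≢ 1 (mod 194) for each prime q ∈ {2, 3}.
g = 2: gcd(2, 194) = 2 > 1, not a unit — skip.
g = 3: 3^48 ≡ 1 — hits 1, so not a primitive root.
g = 4: gcd(4, 194) = 2 > 1, not a unit — skip.
g = 5: 5^48 ≡ 193; 5^32 ≡ 35 — none is 1, so 5 is a primitive root.
The smallest primitive root modulo 194 is 5.

5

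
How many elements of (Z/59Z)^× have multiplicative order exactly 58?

φ(59) = 59 − 1 = 58 = 2 · 29.
(Z/59Z)^× is cyclic (|G| = 58); a cyclic group of order m has exactly φ(d) elements of each order d | m, and none otherwise.
58 = 2 · 29 divides 58, and φ(58) = 28.

28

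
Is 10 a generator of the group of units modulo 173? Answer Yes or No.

φ(173) = 173 − 1 = 172 = 2^2 · 43.
10 is a primitive root mod 173 iff 10^(φ(173)/q) ≢ 1 for every prime q | φ(173), i.e. q ∈ {2, 43}.
10^86 ≡ 1 (mod 173)  [q = 2: ≡ 1 ✗]
10^4 ≡ 139 (mod 173)  [q = 43: ≢ 1 ✓]
10^86 ≡ 1 shows ord(10) | 86, strictly less than φ(173); not a primitive root.

No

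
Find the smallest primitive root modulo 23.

φ(23) = 23 − 1 = 22 = 2 · 11.
Test candidates g = 2, 3, … against the prime factors q ∈ {2, 11} of φ(23): g is a generator iff g^(22/q) ≢ 1 for every such q.
g = 2: 2^11 ≡ 1 — hits 1, so not a primitive root.
g = 3: 3^11 ≡ 1 — hits 1, so not a primitive root.
g = 4: 4^11 ≡ 1 — hits 1, so not a primitive root.
g = 5: 5^11 ≡ 22; 5^2 ≡ 2 — none is 1, so 5 is a primitive root.
Hence the least primitive root of 23 is 5.

5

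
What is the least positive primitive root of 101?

φ(101) = 101 − 1 = 100 = 2^2 · 5^2.
g is a primitive root iff g^(100/q) ≢ 1 (mod 101) for each prime q ∈ {2, 5}.
g = 2: 2^50 ≡ 100; 2^20 ≡ 95 — none is 1, so 2 is a primitive root.
Hence the least primitive root of 101 is 2.

2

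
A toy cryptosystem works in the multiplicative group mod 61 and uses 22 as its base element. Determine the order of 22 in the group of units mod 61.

The order of 22 must divide φ(61) = 61 − 1 = 60 = 2^2 · 3 · 5.
Divisors of 60: 1, 2, 3, 4, 5, 6, 10, 12, 15, 20, 30, 60.
Compute 22^d (mod 61) for the divisors d until we hit 1:
22^1 ≡ 22
22^2 ≡ 57
22^3 ≡ 34
22^4 ≡ 16
22^5 ≡ 47
22^6 ≡ 58
22^10 ≡ 13
22^12 ≡ 9
22^15 ≡ 1
The smallest such exponent is 15, so the order of 22 is 15.

15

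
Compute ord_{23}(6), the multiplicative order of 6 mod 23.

11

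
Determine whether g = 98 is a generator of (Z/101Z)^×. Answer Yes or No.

Yes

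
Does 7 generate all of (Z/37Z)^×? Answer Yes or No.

No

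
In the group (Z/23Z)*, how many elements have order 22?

10

φ(23) = 23 − 1 = 22 = 2 · 11.
(Z/23Z)^× is cyclic (|G| = 22); a cyclic group of order m has exactly φ(d) elements of each order d | m, and none otherwise.
22 = 2 · 11 divides 22, and φ(22) = 10.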